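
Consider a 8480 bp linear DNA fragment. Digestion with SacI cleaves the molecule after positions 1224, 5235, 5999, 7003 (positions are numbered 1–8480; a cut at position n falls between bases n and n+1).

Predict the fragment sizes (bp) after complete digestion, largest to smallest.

Linear molecule, 4 cuts → 5 fragments:
  1224 − 0 = 1224 bp
  5235 − 1224 = 4011 bp
  5999 − 5235 = 764 bp
  7003 − 5999 = 1004 bp
  8480 − 7003 = 1477 bp
Sorted largest to smallest: 4011, 1477, 1224, 1004, 764 bp.

4011, 1477, 1224, 1004, 764 bp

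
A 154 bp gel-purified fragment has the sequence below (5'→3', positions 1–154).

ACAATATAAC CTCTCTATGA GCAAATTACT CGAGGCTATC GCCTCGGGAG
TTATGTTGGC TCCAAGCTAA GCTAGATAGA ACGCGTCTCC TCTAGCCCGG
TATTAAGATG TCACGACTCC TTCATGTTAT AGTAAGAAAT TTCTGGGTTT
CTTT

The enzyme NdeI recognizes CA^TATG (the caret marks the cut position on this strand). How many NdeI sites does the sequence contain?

0

No occurrence of CATATG is present in the sequence.
NdeI does not cut: 0 sites.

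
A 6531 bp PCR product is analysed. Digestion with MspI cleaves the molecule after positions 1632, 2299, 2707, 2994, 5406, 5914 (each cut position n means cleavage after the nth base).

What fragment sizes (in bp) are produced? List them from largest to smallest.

2412, 1632, 667, 617, 508, 408, 287 bp

Linear molecule, 6 cuts → 7 fragments:
  1632 − 0 = 1632 bp
  2299 − 1632 = 667 bp
  2707 − 2299 = 408 bp
  2994 − 2707 = 287 bp
  5406 − 2994 = 2412 bp
  5914 − 5406 = 508 bp
  6531 − 5914 = 617 bp
Sorted largest to smallest: 2412, 1632, 667, 617, 508, 408, 287 bp.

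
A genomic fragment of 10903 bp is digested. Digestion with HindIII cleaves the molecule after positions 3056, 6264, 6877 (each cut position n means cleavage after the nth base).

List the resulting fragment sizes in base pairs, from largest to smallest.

Linear molecule, 3 cuts → 4 fragments:
  3056 − 0 = 3056 bp
  6264 − 3056 = 3208 bp
  6877 − 6264 = 613 bp
  10903 − 6877 = 4026 bp
Sorted largest to smallest: 4026, 3208, 3056, 613 bp.

4026, 3208, 3056, 613 bp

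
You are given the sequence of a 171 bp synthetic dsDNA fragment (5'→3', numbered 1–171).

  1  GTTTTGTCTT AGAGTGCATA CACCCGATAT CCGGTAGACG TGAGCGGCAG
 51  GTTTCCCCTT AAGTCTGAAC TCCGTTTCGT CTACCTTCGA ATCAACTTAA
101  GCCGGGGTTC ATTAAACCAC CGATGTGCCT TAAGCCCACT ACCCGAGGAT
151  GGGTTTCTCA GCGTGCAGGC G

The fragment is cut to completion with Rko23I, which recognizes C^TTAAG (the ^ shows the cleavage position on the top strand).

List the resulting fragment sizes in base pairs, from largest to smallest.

58, 42, 38, 33 bp

Rko23I sites (CTTAAG) start at positions 58, 96, 129.
Rko23I cuts after the first base of each site, so after positions 58, 96, 129.
Linear molecule, 3 cuts → 4 fragments:
  1–58 → 58 bp
  59–96 → 38 bp
  97–129 → 33 bp
  130–171 → 42 bp
Sorted largest to smallest: 58, 42, 38, 33 bp.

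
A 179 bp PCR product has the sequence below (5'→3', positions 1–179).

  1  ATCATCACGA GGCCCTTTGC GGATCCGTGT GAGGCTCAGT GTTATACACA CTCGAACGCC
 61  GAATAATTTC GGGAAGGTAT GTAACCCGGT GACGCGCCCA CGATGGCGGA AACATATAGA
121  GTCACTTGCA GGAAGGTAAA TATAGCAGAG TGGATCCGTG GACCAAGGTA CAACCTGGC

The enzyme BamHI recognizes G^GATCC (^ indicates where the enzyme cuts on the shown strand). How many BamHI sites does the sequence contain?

2

GGATCC occurs starting at positions 21, 152.
BamHI cuts at 2 sites.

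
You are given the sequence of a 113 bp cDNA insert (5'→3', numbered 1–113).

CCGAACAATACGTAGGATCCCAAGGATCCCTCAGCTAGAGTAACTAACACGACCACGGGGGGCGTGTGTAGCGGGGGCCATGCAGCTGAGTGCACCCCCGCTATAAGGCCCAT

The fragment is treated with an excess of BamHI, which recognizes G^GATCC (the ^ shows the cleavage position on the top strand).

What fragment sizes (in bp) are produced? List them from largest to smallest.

89, 15, 9 bp

BamHI sites (GGATCC) start at positions 15, 24.
BamHI cuts after the first base of each site, so after positions 15, 24.
Linear molecule, 2 cuts → 3 fragments:
  1–15 → 15 bp
  16–24 → 9 bp
  25–113 → 89 bp
Sorted largest to smallest: 89, 15, 9 bp.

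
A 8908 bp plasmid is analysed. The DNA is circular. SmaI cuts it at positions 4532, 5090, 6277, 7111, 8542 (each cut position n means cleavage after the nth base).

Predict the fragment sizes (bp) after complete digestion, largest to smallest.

4898, 1431, 1187, 834, 558 bp

Circular molecule, 5 cuts → 5 fragments:
  5090 − 4532 = 558 bp
  6277 − 5090 = 1187 bp
  7111 − 6277 = 834 bp
  8542 − 7111 = 1431 bp
  wrap: 8908 − 8542 + 4532 = 4898 bp
Sorted largest to smallest: 4898, 1431, 1187, 834, 558 bp.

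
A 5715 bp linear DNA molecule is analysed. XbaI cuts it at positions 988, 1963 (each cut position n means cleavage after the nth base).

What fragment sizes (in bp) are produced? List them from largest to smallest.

3752, 988, 975 bp

Linear molecule, 2 cuts → 3 fragments:
  988 − 0 = 988 bp
  1963 − 988 = 975 bp
  5715 − 1963 = 3752 bp
Sorted largest to smallest: 3752, 988, 975 bp.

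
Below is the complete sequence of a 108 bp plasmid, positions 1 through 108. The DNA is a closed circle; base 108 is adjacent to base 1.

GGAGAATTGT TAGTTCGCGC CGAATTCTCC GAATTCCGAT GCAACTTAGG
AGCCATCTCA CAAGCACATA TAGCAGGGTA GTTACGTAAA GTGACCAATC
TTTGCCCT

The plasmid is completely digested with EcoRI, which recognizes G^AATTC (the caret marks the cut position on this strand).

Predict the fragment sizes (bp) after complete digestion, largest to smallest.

EcoRI sites (GAATTC) start at positions 22, 31.
EcoRI cuts after the first base of each site, so after positions 22, 31.
Circular molecule, 2 cuts → 2 fragments:
  23–31 → 9 bp
  32–108 then 1–22 → 77 + 22 = 99 bp
Sorted largest to smallest: 99, 9 bp.

99, 9 bp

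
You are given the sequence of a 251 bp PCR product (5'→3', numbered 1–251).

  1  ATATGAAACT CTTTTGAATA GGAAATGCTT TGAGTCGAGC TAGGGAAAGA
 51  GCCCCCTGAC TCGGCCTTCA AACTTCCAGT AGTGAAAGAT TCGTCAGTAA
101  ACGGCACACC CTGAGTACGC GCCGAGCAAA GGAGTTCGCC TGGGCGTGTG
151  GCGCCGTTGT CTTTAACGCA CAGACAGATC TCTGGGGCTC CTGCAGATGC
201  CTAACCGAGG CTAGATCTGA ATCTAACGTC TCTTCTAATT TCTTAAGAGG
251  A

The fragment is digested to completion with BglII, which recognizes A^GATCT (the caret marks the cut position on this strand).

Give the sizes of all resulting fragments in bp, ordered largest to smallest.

176, 38, 37 bp

BglII sites (AGATCT) start at positions 176, 213.
BglII cuts after the first base of each site, so after positions 176, 213.
Linear molecule, 2 cuts → 3 fragments:
  1–176 → 176 bp
  177–213 → 37 bp
  214–251 → 38 bp
Sorted largest to smallest: 176, 38, 37 bp.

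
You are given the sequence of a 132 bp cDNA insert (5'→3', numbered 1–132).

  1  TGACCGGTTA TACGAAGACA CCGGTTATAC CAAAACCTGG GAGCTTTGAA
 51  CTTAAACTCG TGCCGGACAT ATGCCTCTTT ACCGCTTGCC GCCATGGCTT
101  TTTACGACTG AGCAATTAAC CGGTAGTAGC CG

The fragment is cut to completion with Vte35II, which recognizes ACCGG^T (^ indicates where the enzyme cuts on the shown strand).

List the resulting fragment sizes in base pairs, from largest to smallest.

Vte35II sites (ACCGGT) start at positions 3, 20, 119.
Vte35II cuts after base 5 of each site (before the last base), so after positions 7, 24, 123.
Linear molecule, 3 cuts → 4 fragments:
  1–7 → 7 bp
  8–24 → 17 bp
  25–123 → 99 bp
  124–132 → 9 bp
Sorted largest to smallest: 99, 17, 9, 7 bp.

99, 17, 9, 7 bp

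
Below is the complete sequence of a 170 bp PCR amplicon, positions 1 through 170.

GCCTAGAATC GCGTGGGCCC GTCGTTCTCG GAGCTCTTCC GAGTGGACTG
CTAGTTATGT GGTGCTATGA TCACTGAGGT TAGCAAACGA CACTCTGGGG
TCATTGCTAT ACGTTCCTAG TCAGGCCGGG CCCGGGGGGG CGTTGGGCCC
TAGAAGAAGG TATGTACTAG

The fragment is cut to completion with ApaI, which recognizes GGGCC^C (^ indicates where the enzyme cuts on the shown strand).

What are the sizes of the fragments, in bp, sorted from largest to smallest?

ApaI sites (GGGCCC) start at positions 15, 128, 145.
ApaI cuts after base 5 of each site (before the last base), so after positions 19, 132, 149.
Linear molecule, 3 cuts → 4 fragments:
  1–19 → 19 bp
  20–132 → 113 bp
  133–149 → 17 bp
  150–170 → 21 bp
Sorted largest to smallest: 113, 21, 19, 17 bp.

113, 21, 19, 17 bp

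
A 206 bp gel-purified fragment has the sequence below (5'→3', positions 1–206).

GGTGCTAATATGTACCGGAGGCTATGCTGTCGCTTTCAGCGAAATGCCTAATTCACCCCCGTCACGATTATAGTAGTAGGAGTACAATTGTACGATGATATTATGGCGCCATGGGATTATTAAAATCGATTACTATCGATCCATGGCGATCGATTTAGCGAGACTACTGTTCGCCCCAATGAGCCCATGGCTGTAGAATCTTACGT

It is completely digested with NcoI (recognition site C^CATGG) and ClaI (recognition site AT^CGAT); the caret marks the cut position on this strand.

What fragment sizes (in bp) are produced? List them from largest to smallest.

109, 35, 21, 17, 10, 9, 5 bp

NcoI sites (CCATGG) start at positions 109, 141, 185.
NcoI cuts after the first base of each site, so after positions 109, 141, 185.
ClaI sites (ATCGAT) start at positions 125, 135, 149.
ClaI cuts after base 2 of each site, so after positions 126, 136, 150.
Combined cut positions: 109, 126, 136, 141, 150, 185.
Linear molecule, 6 cuts → 7 fragments:
  1–109 → 109 bp
  110–126 → 17 bp
  127–136 → 10 bp
  137–141 → 5 bp
  142–150 → 9 bp
  151–185 → 35 bp
  186–206 → 21 bp
Sorted largest to smallest: 109, 35, 21, 17, 10, 9, 5 bp.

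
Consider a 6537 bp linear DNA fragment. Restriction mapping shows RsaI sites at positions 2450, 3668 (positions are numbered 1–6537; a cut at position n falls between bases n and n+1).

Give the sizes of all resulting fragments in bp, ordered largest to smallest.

Linear molecule, 2 cuts → 3 fragments:
  2450 − 0 = 2450 bp
  3668 − 2450 = 1218 bp
  6537 − 3668 = 2869 bp
Sorted largest to smallest: 2869, 2450, 1218 bp.

2869, 2450, 1218 bp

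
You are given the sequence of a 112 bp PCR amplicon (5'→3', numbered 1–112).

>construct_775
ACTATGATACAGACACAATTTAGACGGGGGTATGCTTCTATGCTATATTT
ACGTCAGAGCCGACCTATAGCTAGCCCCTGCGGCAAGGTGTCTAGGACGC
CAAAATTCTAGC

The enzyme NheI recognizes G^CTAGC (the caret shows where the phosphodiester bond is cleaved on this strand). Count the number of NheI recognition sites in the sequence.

1

GCTAGC occurs starting at position 70.
NheI cuts at 1 site.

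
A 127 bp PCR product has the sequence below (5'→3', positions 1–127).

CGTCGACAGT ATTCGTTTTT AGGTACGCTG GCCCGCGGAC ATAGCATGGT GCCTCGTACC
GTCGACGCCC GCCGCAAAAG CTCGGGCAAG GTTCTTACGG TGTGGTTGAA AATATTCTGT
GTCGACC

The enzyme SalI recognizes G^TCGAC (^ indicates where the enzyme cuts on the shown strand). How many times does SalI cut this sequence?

3

GTCGAC occurs starting at positions 2, 61, 121.
SalI cuts at 3 sites.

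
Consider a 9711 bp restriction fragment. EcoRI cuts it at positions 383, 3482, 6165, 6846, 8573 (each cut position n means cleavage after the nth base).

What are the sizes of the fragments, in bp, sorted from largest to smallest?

3099, 2683, 1727, 1138, 681, 383 bp

Linear molecule, 5 cuts → 6 fragments:
  383 − 0 = 383 bp
  3482 − 383 = 3099 bp
  6165 − 3482 = 2683 bp
  6846 − 6165 = 681 bp
  8573 − 6846 = 1727 bp
  9711 − 8573 = 1138 bp
Sorted largest to smallest: 3099, 2683, 1727, 1138, 681, 383 bp.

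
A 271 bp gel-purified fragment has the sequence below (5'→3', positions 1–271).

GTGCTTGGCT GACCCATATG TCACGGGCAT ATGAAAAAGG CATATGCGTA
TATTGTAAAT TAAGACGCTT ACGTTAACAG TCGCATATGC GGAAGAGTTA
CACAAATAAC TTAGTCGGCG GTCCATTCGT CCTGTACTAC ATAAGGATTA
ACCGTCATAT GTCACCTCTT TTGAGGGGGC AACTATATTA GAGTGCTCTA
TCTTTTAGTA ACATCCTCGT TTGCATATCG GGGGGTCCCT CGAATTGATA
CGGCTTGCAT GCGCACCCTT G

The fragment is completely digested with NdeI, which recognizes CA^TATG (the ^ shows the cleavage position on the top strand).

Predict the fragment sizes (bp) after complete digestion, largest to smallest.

NdeI sites (CATATG) start at positions 15, 28, 41, 84, 156.
NdeI cuts after base 2 of each site, so after positions 16, 29, 42, 85, 157.
Linear molecule, 5 cuts → 6 fragments:
  1–16 → 16 bp
  17–29 → 13 bp
  30–42 → 13 bp
  43–85 → 43 bp
  86–157 → 72 bp
  158–271 → 114 bp
Sorted largest to smallest: 114, 72, 43, 16, 13, 13 bp.

114, 72, 43, 16, 13, 13 bp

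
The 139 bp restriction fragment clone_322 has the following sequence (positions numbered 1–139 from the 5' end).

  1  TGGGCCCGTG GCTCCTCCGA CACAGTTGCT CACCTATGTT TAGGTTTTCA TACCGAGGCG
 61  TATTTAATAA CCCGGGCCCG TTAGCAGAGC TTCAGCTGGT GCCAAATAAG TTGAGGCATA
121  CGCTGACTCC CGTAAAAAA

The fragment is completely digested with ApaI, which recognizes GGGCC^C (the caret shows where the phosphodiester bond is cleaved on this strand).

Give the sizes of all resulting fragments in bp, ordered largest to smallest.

ApaI sites (GGGCCC) start at positions 2, 74.
ApaI cuts after base 5 of each site (before the last base), so after positions 6, 78.
Linear molecule, 2 cuts → 3 fragments:
  1–6 → 6 bp
  7–78 → 72 bp
  79–139 → 61 bp
Sorted largest to smallest: 72, 61, 6 bp.

72, 61, 6 bp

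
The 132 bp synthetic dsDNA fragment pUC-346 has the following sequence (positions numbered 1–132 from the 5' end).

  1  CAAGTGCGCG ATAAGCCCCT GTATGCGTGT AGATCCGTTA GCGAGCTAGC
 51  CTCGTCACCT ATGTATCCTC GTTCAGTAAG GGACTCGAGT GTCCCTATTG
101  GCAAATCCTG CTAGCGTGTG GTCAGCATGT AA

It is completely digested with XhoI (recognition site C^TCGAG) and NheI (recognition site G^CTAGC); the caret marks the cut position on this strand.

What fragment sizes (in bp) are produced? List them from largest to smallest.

45, 39, 26, 22 bp

The XhoI site (CTCGAG) starts at position 84.
XhoI cuts after the first base of each site, so after position 84.
NheI sites (GCTAGC) start at positions 45, 110.
NheI cuts after the first base of each site, so after positions 45, 110.
Combined cut positions: 45, 84, 110.
Linear molecule, 3 cuts → 4 fragments:
  1–45 → 45 bp
  46–84 → 39 bp
  85–110 → 26 bp
  111–132 → 22 bp
Sorted largest to smallest: 45, 39, 26, 22 bp.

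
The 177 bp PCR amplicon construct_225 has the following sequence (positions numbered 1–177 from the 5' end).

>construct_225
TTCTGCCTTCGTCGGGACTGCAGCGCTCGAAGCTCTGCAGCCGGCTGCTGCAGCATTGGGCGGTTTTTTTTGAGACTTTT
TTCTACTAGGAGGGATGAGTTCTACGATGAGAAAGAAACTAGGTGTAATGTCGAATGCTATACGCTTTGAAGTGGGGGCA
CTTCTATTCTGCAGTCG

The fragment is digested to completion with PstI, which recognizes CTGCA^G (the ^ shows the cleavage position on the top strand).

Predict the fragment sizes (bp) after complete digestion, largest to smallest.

121, 22, 17, 13, 4 bp

PstI sites (CTGCAG) start at positions 18, 35, 48, 169.
PstI cuts after base 5 of each site (before the last base), so after positions 22, 39, 52, 173.
Linear molecule, 4 cuts → 5 fragments:
  1–22 → 22 bp
  23–39 → 17 bp
  40–52 → 13 bp
  53–173 → 121 bp
  174–177 → 4 bp
Sorted largest to smallest: 121, 22, 17, 13, 4 bp.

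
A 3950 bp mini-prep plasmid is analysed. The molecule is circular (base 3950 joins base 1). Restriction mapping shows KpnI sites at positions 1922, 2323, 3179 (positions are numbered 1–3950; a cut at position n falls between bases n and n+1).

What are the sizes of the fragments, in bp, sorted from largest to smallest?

Circular molecule, 3 cuts → 3 fragments:
  2323 − 1922 = 401 bp
  3179 − 2323 = 856 bp
  wrap: 3950 − 3179 + 1922 = 2693 bp
Sorted largest to smallest: 2693, 856, 401 bp.

2693, 856, 401 bp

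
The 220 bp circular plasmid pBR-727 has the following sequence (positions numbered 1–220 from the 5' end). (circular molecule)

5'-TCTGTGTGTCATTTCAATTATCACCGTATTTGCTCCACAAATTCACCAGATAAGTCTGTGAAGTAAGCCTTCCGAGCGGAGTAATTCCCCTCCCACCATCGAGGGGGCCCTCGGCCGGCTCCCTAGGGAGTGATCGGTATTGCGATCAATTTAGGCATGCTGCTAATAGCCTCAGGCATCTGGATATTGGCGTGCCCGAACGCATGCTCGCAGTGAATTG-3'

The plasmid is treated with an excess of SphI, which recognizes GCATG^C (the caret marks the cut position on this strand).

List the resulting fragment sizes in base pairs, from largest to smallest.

SphI sites (GCATGC) start at positions 155, 202.
SphI cuts after base 5 of each site (before the last base), so after positions 159, 206.
Circular molecule, 2 cuts → 2 fragments:
  160–206 → 47 bp
  207–220 then 1–159 → 14 + 159 = 173 bp
Sorted largest to smallest: 173, 47 bp.

173, 47 bp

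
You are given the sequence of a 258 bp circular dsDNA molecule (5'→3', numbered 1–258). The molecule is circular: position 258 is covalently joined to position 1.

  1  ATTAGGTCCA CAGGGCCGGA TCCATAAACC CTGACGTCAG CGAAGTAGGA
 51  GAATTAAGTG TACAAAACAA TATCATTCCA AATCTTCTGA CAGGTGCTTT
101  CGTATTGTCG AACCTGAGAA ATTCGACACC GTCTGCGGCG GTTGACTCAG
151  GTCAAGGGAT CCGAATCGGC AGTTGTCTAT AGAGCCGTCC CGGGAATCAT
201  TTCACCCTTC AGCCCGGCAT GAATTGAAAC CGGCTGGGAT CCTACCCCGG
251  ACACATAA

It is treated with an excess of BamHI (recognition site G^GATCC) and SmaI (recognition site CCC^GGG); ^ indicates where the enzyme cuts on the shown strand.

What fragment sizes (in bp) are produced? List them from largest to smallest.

BamHI sites (GGATCC) start at positions 18, 157, 237.
BamHI cuts after the first base of each site, so after positions 18, 157, 237.
The SmaI site (CCCGGG) starts at position 189.
SmaI cuts after base 3 of each site, so after position 191.
Combined cut positions: 18, 157, 191, 237.
Circular molecule, 4 cuts → 4 fragments:
  19–157 → 139 bp
  158–191 → 34 bp
  192–237 → 46 bp
  238–258 then 1–18 → 21 + 18 = 39 bp
Sorted largest to smallest: 139, 46, 39, 34 bp.

139, 46, 39, 34 bp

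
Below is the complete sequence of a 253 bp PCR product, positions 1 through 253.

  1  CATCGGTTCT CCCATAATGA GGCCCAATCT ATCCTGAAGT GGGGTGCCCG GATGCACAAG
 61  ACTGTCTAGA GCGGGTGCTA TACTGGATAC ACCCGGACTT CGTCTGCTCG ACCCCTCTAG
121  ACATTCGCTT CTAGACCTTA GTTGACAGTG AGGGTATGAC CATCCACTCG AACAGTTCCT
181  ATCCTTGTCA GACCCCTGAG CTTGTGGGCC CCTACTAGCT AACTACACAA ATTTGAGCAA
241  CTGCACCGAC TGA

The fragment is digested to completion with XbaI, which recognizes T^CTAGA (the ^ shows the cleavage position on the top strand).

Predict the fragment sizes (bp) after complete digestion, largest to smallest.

123, 65, 51, 14 bp

XbaI sites (TCTAGA) start at positions 65, 116, 130.
XbaI cuts after the first base of each site, so after positions 65, 116, 130.
Linear molecule, 3 cuts → 4 fragments:
  1–65 → 65 bp
  66–116 → 51 bp
  117–130 → 14 bp
  131–253 → 123 bp
Sorted largest to smallest: 123, 65, 51, 14 bp.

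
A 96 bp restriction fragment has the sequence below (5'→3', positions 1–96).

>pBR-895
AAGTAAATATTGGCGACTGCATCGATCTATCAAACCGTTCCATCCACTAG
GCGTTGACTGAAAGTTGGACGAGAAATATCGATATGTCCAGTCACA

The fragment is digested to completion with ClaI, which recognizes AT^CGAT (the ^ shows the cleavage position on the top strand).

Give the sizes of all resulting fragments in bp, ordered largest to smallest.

ClaI sites (ATCGAT) start at positions 21, 78.
ClaI cuts after base 2 of each site, so after positions 22, 79.
Linear molecule, 2 cuts → 3 fragments:
  1–22 → 22 bp
  23–79 → 57 bp
  80–96 → 17 bp
Sorted largest to smallest: 57, 22, 17 bp.

57, 22, 17 bp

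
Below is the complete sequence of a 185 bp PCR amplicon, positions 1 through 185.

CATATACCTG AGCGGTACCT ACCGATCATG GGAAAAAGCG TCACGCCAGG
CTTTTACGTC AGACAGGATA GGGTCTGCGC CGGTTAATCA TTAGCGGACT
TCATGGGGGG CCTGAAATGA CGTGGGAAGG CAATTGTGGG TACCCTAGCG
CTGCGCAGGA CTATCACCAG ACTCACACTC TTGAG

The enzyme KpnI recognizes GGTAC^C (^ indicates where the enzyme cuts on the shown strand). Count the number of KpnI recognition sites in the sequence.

GGTACC occurs starting at positions 14, 139.
KpnI cuts at 2 sites.

2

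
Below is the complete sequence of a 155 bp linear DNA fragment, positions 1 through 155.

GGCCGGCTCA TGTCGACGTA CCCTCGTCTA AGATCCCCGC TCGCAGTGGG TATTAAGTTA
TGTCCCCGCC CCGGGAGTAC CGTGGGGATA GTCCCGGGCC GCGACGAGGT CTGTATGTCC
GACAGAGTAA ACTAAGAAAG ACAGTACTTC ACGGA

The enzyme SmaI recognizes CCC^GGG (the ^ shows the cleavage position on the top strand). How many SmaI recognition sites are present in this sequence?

2

CCCGGG occurs starting at positions 70, 93.
SmaI cuts at 2 sites.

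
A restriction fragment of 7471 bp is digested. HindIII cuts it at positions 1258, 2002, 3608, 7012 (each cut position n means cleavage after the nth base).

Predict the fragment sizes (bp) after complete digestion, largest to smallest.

Linear molecule, 4 cuts → 5 fragments:
  1258 − 0 = 1258 bp
  2002 − 1258 = 744 bp
  3608 − 2002 = 1606 bp
  7012 − 3608 = 3404 bp
  7471 − 7012 = 459 bp
Sorted largest to smallest: 3404, 1606, 1258, 744, 459 bp.

3404, 1606, 1258, 744, 459 bp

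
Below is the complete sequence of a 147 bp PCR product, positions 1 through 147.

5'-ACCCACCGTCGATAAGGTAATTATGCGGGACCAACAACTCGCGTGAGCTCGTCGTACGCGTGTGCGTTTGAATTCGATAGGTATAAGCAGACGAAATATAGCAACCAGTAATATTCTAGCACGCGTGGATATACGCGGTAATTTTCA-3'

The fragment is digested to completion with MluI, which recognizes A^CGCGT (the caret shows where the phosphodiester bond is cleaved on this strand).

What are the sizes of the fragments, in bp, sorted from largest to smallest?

MluI sites (ACGCGT) start at positions 56, 121.
MluI cuts after the first base of each site, so after positions 56, 121.
Linear molecule, 2 cuts → 3 fragments:
  1–56 → 56 bp
  57–121 → 65 bp
  122–147 → 26 bp
Sorted largest to smallest: 65, 56, 26 bp.

65, 56, 26 bp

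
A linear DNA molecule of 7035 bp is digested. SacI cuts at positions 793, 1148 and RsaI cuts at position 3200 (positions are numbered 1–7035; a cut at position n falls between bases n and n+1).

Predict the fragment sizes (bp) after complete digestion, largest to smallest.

3835, 2052, 793, 355 bp

Combined cut positions (sorted): 793, 1148, 3200.
Linear molecule, 3 cuts → 4 fragments:
  793 − 0 = 793 bp
  1148 − 793 = 355 bp
  3200 − 1148 = 2052 bp
  7035 − 3200 = 3835 bp
Sorted largest to smallest: 3835, 2052, 793, 355 bp.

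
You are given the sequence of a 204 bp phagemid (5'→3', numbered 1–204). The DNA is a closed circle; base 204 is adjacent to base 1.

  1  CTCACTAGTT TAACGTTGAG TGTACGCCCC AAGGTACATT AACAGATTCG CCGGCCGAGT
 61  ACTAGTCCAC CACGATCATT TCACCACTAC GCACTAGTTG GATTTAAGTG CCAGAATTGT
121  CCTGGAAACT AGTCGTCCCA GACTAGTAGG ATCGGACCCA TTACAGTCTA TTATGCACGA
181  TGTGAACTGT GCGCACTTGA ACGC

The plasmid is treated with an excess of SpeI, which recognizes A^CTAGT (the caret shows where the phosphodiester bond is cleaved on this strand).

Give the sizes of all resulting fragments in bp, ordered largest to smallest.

SpeI sites (ACTAGT) start at positions 4, 61, 93, 128, 142.
SpeI cuts after the first base of each site, so after positions 4, 61, 93, 128, 142.
Circular molecule, 5 cuts → 5 fragments:
  5–61 → 57 bp
  62–93 → 32 bp
  94–128 → 35 bp
  129–142 → 14 bp
  143–204 then 1–4 → 62 + 4 = 66 bp
Sorted largest to smallest: 66, 57, 35, 32, 14 bp.

66, 57, 35, 32, 14 bp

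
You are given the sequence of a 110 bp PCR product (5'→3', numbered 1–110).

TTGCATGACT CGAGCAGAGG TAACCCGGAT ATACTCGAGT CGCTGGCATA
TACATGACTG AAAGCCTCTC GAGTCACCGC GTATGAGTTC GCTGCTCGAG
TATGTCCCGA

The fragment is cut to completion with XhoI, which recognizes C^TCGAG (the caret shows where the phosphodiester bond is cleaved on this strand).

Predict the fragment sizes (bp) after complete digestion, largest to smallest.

XhoI sites (CTCGAG) start at positions 9, 34, 68, 95.
XhoI cuts after the first base of each site, so after positions 9, 34, 68, 95.
Linear molecule, 4 cuts → 5 fragments:
  1–9 → 9 bp
  10–34 → 25 bp
  35–68 → 34 bp
  69–95 → 27 bp
  96–110 → 15 bp
Sorted largest to smallest: 34, 27, 25, 15, 9 bp.

34, 27, 25, 15, 9 bp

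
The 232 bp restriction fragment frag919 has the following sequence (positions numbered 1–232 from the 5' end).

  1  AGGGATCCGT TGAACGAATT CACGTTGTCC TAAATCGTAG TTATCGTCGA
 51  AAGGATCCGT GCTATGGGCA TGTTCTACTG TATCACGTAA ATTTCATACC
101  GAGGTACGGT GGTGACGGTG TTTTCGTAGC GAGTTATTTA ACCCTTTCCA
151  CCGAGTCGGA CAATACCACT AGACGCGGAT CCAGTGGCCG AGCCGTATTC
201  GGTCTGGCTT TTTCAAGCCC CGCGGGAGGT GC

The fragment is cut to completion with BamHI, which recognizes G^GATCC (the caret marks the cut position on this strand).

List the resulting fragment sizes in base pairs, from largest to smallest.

124, 55, 50, 3 bp

BamHI sites (GGATCC) start at positions 3, 53, 177.
BamHI cuts after the first base of each site, so after positions 3, 53, 177.
Linear molecule, 3 cuts → 4 fragments:
  1–3 → 3 bp
  4–53 → 50 bp
  54–177 → 124 bp
  178–232 → 55 bp
Sorted largest to smallest: 124, 55, 50, 3 bp.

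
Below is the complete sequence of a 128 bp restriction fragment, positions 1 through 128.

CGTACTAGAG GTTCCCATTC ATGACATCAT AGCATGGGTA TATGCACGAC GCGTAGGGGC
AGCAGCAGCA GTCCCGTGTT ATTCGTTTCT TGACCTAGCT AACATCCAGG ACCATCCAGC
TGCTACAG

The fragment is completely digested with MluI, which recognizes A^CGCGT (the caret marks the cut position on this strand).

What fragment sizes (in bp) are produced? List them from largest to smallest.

The MluI site (ACGCGT) starts at position 49.
MluI cuts after the first base of each site, so after position 49.
Linear molecule, 1 cut → 2 fragments:
  1–49 → 49 bp
  50–128 → 79 bp
Sorted largest to smallest: 79, 49 bp.

79, 49 bp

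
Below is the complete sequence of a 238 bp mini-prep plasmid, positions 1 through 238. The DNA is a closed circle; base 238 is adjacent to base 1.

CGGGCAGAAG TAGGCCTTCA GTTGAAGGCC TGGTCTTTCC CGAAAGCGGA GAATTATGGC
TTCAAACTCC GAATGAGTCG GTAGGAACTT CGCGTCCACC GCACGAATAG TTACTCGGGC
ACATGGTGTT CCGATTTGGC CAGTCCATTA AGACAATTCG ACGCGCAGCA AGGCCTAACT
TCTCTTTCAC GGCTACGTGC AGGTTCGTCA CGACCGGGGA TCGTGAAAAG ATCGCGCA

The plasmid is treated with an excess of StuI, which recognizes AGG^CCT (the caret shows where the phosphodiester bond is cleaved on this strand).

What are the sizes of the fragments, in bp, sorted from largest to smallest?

StuI sites (AGGCCT) start at positions 12, 26, 171.
StuI cuts after base 3 of each site, so after positions 14, 28, 173.
Circular molecule, 3 cuts → 3 fragments:
  15–28 → 14 bp
  29–173 → 145 bp
  174–238 then 1–14 → 65 + 14 = 79 bp
Sorted largest to smallest: 145, 79, 14 bp.

145, 79, 14 bp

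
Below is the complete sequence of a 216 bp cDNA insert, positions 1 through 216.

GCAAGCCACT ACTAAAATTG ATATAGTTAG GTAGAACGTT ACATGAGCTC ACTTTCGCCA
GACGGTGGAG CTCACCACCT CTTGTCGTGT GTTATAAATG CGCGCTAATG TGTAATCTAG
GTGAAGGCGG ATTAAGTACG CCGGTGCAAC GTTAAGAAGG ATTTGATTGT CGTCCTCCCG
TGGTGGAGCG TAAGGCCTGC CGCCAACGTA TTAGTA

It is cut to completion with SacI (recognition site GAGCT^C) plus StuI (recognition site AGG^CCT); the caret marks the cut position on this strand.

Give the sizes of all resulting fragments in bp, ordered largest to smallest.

SacI sites (GAGCTC) start at positions 45, 68.
SacI cuts after base 5 of each site (before the last base), so after positions 49, 72.
The StuI site (AGGCCT) starts at position 193.
StuI cuts after base 3 of each site, so after position 195.
Combined cut positions: 49, 72, 195.
Linear molecule, 3 cuts → 4 fragments:
  1–49 → 49 bp
  50–72 → 23 bp
  73–195 → 123 bp
  196–216 → 21 bp
Sorted largest to smallest: 123, 49, 23, 21 bp.

123, 49, 23, 21 bp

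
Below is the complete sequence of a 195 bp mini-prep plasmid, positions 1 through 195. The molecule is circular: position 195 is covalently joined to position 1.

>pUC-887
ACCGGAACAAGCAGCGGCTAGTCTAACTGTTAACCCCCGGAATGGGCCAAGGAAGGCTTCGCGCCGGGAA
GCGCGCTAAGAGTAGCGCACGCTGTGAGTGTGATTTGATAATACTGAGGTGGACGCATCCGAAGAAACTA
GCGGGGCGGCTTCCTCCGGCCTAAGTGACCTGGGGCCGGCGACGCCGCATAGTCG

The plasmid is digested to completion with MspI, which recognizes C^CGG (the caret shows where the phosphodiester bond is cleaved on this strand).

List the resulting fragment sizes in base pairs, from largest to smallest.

MspI sites (CCGG) start at positions 2, 37, 64, 156, 176.
MspI cuts after the first base of each site, so after positions 2, 37, 64, 156, 176.
Circular molecule, 5 cuts → 5 fragments:
  3–37 → 35 bp
  38–64 → 27 bp
  65–156 → 92 bp
  157–176 → 20 bp
  177–195 then 1–2 → 19 + 2 = 21 bp
Sorted largest to smallest: 92, 35, 27, 21, 20 bp.

92, 35, 27, 21, 20 bp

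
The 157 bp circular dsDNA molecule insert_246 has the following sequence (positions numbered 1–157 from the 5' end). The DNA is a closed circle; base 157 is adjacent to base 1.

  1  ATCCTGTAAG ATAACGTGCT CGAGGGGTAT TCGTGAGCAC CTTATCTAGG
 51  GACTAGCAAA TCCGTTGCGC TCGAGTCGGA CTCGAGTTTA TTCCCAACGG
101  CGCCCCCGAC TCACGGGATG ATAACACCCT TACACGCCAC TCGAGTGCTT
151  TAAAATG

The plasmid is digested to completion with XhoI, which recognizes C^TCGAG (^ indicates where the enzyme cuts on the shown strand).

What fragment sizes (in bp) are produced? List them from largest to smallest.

59, 51, 36, 11 bp

XhoI sites (CTCGAG) start at positions 19, 70, 81, 140.
XhoI cuts after the first base of each site, so after positions 19, 70, 81, 140.
Circular molecule, 4 cuts → 4 fragments:
  20–70 → 51 bp
  71–81 → 11 bp
  82–140 → 59 bp
  141–157 then 1–19 → 17 + 19 = 36 bp
Sorted largest to smallest: 59, 51, 36, 11 bp.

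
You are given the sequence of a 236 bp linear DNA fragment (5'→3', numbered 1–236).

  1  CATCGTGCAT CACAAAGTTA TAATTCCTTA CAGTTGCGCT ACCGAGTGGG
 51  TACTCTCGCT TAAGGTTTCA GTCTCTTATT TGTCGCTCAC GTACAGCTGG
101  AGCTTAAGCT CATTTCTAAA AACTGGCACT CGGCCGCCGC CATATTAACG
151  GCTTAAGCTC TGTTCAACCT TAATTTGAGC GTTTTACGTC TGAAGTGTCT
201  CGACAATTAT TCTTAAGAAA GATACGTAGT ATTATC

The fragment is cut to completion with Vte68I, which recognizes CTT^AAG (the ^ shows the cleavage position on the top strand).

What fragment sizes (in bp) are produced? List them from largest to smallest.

Vte68I sites (CTTAAG) start at positions 59, 103, 152, 212.
Vte68I cuts after base 3 of each site, so after positions 61, 105, 154, 214.
Linear molecule, 4 cuts → 5 fragments:
  1–61 → 61 bp
  62–105 → 44 bp
  106–154 → 49 bp
  155–214 → 60 bp
  215–236 → 22 bp
Sorted largest to smallest: 61, 60, 49, 44, 22 bp.

61, 60, 49, 44, 22 bp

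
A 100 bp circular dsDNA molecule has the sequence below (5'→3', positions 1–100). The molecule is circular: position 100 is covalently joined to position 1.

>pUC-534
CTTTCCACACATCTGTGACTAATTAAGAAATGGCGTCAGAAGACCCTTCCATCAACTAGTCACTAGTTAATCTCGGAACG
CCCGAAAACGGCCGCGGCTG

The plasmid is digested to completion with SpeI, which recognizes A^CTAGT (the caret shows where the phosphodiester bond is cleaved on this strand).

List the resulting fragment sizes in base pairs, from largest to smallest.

SpeI sites (ACTAGT) start at positions 55, 62.
SpeI cuts after the first base of each site, so after positions 55, 62.
Circular molecule, 2 cuts → 2 fragments:
  56–62 → 7 bp
  63–100 then 1–55 → 38 + 55 = 93 bp
Sorted largest to smallest: 93, 7 bp.

93, 7 bp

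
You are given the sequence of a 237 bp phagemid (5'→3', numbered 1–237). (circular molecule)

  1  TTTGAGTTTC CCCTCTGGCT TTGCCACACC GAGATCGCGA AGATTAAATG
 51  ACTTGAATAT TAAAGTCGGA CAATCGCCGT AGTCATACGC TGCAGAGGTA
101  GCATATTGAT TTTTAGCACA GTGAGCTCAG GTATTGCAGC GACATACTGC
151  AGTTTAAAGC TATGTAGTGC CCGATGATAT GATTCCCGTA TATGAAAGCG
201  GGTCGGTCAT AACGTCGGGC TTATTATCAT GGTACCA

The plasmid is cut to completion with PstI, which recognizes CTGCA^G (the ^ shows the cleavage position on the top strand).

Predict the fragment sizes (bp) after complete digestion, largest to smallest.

PstI sites (CTGCAG) start at positions 90, 147.
PstI cuts after base 5 of each site (before the last base), so after positions 94, 151.
Circular molecule, 2 cuts → 2 fragments:
  95–151 → 57 bp
  152–237 then 1–94 → 86 + 94 = 180 bp
Sorted largest to smallest: 180, 57 bp.

180, 57 bp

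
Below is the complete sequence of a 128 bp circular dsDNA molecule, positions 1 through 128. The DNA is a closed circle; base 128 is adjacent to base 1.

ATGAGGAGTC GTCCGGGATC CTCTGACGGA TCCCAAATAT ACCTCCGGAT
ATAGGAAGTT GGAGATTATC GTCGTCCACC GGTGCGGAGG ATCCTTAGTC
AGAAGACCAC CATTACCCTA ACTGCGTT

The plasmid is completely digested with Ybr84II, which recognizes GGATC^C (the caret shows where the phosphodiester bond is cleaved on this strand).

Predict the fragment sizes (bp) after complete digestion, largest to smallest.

61, 55, 12 bp

Ybr84II sites (GGATCC) start at positions 16, 28, 89.
Ybr84II cuts after base 5 of each site (before the last base), so after positions 20, 32, 93.
Circular molecule, 3 cuts → 3 fragments:
  21–32 → 12 bp
  33–93 → 61 bp
  94–128 then 1–20 → 35 + 20 = 55 bp
Sorted largest to smallest: 61, 55, 12 bp.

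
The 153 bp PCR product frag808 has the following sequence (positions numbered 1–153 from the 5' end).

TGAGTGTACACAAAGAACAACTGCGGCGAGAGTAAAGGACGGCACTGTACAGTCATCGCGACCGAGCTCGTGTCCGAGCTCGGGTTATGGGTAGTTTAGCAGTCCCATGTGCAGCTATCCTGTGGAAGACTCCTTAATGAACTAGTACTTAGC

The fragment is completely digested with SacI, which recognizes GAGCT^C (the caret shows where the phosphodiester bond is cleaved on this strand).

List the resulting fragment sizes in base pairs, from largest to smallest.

SacI sites (GAGCTC) start at positions 64, 76.
SacI cuts after base 5 of each site (before the last base), so after positions 68, 80.
Linear molecule, 2 cuts → 3 fragments:
  1–68 → 68 bp
  69–80 → 12 bp
  81–153 → 73 bp
Sorted largest to smallest: 73, 68, 12 bp.

73, 68, 12 bp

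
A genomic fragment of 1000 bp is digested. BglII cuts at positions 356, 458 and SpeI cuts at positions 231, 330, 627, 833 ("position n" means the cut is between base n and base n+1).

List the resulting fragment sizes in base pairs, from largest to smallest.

Combined cut positions (sorted): 231, 330, 356, 458, 627, 833.
Linear molecule, 6 cuts → 7 fragments:
  231 − 0 = 231 bp
  330 − 231 = 99 bp
  356 − 330 = 26 bp
  458 − 356 = 102 bp
  627 − 458 = 169 bp
  833 − 627 = 206 bp
  1000 − 833 = 167 bp
Sorted largest to smallest: 231, 206, 169, 167, 102, 99, 26 bp.

231, 206, 169, 167, 102, 99, 26 bp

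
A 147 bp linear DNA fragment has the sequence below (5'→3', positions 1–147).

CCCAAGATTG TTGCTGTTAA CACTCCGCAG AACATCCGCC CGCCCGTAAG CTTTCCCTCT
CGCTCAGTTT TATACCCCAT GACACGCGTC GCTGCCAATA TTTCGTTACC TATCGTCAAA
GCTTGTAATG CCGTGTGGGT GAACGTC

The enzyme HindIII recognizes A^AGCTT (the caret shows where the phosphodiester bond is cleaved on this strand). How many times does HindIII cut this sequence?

2

AAGCTT occurs starting at positions 48, 119.
HindIII cuts at 2 sites.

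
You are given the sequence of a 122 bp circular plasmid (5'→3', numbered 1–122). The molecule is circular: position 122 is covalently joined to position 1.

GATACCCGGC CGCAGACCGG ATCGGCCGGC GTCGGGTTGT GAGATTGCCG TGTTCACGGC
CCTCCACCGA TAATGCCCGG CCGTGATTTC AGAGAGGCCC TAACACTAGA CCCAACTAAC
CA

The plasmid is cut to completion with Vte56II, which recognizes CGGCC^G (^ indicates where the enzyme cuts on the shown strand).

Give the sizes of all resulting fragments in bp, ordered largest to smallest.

55, 51, 16 bp

Vte56II sites (CGGCCG) start at positions 7, 23, 78.
Vte56II cuts after base 5 of each site (before the last base), so after positions 11, 27, 82.
Circular molecule, 3 cuts → 3 fragments:
  12–27 → 16 bp
  28–82 → 55 bp
  83–122 then 1–11 → 40 + 11 = 51 bp
Sorted largest to smallest: 55, 51, 16 bp.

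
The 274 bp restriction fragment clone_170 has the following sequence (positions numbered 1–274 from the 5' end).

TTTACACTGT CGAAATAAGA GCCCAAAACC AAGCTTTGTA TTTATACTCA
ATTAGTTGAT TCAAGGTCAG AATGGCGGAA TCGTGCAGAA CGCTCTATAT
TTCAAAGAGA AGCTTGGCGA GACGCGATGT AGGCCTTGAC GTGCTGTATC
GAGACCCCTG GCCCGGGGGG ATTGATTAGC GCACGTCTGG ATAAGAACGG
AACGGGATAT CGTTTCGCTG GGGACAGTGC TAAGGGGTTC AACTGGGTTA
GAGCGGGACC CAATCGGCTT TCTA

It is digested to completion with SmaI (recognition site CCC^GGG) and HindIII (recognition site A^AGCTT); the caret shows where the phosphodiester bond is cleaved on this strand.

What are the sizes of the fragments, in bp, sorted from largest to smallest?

110, 79, 54, 31 bp

The SmaI site (CCCGGG) starts at position 162.
SmaI cuts after base 3 of each site, so after position 164.
HindIII sites (AAGCTT) start at positions 31, 110.
HindIII cuts after the first base of each site, so after positions 31, 110.
Combined cut positions: 31, 110, 164.
Linear molecule, 3 cuts → 4 fragments:
  1–31 → 31 bp
  32–110 → 79 bp
  111–164 → 54 bp
  165–274 → 110 bp
Sorted largest to smallest: 110, 79, 54, 31 bp.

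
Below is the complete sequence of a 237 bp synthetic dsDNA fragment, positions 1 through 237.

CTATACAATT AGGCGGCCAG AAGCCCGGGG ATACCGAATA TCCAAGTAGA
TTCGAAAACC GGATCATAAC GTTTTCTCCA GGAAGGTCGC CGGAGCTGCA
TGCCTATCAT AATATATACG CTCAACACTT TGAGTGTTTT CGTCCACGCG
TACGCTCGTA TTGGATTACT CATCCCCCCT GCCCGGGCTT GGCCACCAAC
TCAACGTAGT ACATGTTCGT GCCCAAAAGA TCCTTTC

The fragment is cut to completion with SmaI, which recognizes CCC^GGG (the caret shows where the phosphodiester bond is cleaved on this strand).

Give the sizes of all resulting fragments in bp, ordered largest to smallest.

158, 53, 26 bp

SmaI sites (CCCGGG) start at positions 24, 182.
SmaI cuts after base 3 of each site, so after positions 26, 184.
Linear molecule, 2 cuts → 3 fragments:
  1–26 → 26 bp
  27–184 → 158 bp
  185–237 → 53 bp
Sorted largest to smallest: 158, 53, 26 bp.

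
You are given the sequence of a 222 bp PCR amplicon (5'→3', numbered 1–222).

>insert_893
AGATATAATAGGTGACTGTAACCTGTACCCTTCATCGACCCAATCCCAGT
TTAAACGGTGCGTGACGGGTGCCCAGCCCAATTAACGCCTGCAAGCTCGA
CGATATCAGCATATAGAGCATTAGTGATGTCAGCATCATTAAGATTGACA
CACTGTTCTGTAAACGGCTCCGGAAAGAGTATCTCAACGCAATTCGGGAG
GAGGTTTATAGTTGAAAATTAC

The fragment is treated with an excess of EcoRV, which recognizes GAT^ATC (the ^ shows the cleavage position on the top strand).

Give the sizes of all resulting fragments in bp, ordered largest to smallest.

118, 104 bp

The EcoRV site (GATATC) starts at position 102.
EcoRV cuts after base 3 of each site, so after position 104.
Linear molecule, 1 cut → 2 fragments:
  1–104 → 104 bp
  105–222 → 118 bp
Sorted largest to smallest: 118, 104 bp.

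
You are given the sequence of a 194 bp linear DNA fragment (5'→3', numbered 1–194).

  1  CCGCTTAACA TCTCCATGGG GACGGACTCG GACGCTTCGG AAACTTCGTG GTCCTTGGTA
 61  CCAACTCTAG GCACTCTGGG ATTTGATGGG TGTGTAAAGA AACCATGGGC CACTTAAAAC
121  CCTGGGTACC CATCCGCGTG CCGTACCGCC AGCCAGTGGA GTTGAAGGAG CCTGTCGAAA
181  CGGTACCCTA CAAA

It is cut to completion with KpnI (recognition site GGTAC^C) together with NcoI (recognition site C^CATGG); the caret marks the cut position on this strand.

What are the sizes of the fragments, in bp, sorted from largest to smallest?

KpnI sites (GGTACC) start at positions 57, 125, 182.
KpnI cuts after base 5 of each site (before the last base), so after positions 61, 129, 186.
NcoI sites (CCATGG) start at positions 14, 103.
NcoI cuts after the first base of each site, so after positions 14, 103.
Combined cut positions: 14, 61, 103, 129, 186.
Linear molecule, 5 cuts → 6 fragments:
  1–14 → 14 bp
  15–61 → 47 bp
  62–103 → 42 bp
  104–129 → 26 bp
  130–186 → 57 bp
  187–194 → 8 bp
Sorted largest to smallest: 57, 47, 42, 26, 14, 8 bp.

57, 47, 42, 26, 14, 8 bp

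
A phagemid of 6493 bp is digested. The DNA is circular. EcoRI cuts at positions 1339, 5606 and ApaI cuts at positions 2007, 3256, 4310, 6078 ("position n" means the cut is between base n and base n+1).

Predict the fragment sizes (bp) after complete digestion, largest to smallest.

1754, 1296, 1249, 1054, 668, 472 bp

Combined cut positions (sorted): 1339, 2007, 3256, 4310, 5606, 6078.
Circular molecule, 6 cuts → 6 fragments:
  2007 − 1339 = 668 bp
  3256 − 2007 = 1249 bp
  4310 − 3256 = 1054 bp
  5606 − 4310 = 1296 bp
  6078 − 5606 = 472 bp
  wrap: 6493 − 6078 + 1339 = 1754 bp
Sorted largest to smallest: 1754, 1296, 1249, 1054, 668, 472 bp.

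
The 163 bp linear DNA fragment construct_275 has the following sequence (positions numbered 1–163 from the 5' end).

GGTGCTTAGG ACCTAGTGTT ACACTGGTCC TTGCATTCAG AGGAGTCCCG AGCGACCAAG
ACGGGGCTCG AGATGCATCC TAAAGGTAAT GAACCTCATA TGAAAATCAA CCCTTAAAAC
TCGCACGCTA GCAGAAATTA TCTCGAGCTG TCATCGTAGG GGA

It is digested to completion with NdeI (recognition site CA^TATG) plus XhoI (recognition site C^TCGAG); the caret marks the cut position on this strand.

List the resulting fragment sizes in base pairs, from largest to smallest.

67, 44, 31, 21 bp

The NdeI site (CATATG) starts at position 97.
NdeI cuts after base 2 of each site, so after position 98.
XhoI sites (CTCGAG) start at positions 67, 142.
XhoI cuts after the first base of each site, so after positions 67, 142.
Combined cut positions: 67, 98, 142.
Linear molecule, 3 cuts → 4 fragments:
  1–67 → 67 bp
  68–98 → 31 bp
  99–142 → 44 bp
  143–163 → 21 bp
Sorted largest to smallest: 67, 44, 31, 21 bp.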